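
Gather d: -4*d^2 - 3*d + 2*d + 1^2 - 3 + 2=-4*d^2 - d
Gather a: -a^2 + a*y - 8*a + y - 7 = -a^2 + a*(y - 8) + y - 7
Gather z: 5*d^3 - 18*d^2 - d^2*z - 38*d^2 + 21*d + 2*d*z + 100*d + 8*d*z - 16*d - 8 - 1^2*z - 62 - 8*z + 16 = 5*d^3 - 56*d^2 + 105*d + z*(-d^2 + 10*d - 9) - 54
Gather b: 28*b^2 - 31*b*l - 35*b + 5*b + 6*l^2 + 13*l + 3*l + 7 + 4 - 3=28*b^2 + b*(-31*l - 30) + 6*l^2 + 16*l + 8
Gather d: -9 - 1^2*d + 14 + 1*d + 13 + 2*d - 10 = 2*d + 8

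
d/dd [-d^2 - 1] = -2*d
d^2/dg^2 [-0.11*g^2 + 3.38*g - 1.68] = -0.220000000000000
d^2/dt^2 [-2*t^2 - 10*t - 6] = -4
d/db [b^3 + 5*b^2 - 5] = b*(3*b + 10)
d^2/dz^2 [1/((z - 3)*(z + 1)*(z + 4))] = 2*(6*z^4 + 16*z^3 - 21*z^2 - 30*z + 145)/(z^9 + 6*z^8 - 21*z^7 - 160*z^6 + 87*z^5 + 1374*z^4 + 685*z^3 - 3492*z^2 - 4752*z - 1728)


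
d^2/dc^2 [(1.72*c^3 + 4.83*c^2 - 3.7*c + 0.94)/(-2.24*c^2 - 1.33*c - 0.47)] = (-2.8421709430404e-14*c^4 + 63.445928*c^3 - 4.240152*c^2 - 42.454536*c - 8.105902)/(11.239424*c^6 + 20.020224*c^5 + 18.961824*c^4 + 10.753981*c^3 + 3.978597*c^2 + 0.881391*c + 0.103823)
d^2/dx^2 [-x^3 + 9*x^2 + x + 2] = 18 - 6*x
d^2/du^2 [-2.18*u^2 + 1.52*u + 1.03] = -4.36000000000000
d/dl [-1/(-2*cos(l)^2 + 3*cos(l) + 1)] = (4*cos(l) - 3)*sin(l)/(3*cos(l) - cos(2*l))^2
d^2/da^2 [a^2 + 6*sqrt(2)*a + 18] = 2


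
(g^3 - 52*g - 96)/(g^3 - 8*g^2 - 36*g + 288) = (g + 2)/(g - 6)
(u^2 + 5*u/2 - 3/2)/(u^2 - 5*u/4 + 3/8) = 4*(u + 3)/(4*u - 3)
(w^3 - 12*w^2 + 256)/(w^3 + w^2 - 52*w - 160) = (w - 8)/(w + 5)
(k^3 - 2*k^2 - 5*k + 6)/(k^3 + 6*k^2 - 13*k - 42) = (k - 1)/(k + 7)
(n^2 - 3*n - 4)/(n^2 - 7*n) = (n^2 - 3*n - 4)/(n*(n - 7))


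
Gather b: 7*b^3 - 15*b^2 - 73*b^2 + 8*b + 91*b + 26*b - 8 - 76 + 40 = 7*b^3 - 88*b^2 + 125*b - 44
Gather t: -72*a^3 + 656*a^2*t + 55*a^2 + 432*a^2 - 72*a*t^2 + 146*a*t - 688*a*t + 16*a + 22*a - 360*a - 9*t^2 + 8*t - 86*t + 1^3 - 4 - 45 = -72*a^3 + 487*a^2 - 322*a + t^2*(-72*a - 9) + t*(656*a^2 - 542*a - 78) - 48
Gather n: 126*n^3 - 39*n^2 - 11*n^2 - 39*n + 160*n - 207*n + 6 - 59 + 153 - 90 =126*n^3 - 50*n^2 - 86*n + 10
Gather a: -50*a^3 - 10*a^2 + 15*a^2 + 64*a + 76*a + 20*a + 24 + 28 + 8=-50*a^3 + 5*a^2 + 160*a + 60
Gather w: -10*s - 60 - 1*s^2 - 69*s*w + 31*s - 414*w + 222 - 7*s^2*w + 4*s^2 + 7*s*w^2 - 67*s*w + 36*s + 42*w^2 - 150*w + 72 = 3*s^2 + 57*s + w^2*(7*s + 42) + w*(-7*s^2 - 136*s - 564) + 234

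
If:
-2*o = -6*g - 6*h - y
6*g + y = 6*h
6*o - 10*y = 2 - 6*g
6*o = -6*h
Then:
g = 1/33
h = 0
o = 0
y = -2/11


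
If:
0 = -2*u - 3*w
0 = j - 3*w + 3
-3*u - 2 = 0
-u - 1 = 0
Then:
No Solution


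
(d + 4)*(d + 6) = d^2 + 10*d + 24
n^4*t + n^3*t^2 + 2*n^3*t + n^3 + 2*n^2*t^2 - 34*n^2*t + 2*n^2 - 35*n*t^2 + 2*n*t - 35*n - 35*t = (n - 5)*(n + 7)*(n + t)*(n*t + 1)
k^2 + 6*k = k*(k + 6)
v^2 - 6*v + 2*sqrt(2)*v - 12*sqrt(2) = (v - 6)*(v + 2*sqrt(2))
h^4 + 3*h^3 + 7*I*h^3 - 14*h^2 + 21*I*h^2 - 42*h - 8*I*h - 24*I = (h + 3)*(h + I)*(h + 2*I)*(h + 4*I)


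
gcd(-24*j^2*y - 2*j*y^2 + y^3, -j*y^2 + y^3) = y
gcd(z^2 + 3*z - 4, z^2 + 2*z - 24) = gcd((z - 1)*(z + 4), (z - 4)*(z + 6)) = 1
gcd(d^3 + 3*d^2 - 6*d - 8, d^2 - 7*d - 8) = d + 1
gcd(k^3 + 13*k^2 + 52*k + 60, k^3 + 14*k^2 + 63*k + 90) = k^2 + 11*k + 30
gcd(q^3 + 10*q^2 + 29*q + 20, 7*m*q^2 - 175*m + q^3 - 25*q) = q + 5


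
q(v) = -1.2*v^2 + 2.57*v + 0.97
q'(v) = 2.57 - 2.4*v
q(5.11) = -17.23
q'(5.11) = -9.69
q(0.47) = 1.91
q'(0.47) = 1.44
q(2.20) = 0.82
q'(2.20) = -2.71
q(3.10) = -2.60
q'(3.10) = -4.87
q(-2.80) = -15.63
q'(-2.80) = 9.29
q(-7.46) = -84.98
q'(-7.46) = 20.47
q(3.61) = -5.39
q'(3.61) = -6.09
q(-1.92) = -8.39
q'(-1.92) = 7.18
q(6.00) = -26.81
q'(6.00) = -11.83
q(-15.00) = -307.58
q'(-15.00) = 38.57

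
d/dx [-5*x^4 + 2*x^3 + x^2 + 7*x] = -20*x^3 + 6*x^2 + 2*x + 7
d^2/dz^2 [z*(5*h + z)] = 2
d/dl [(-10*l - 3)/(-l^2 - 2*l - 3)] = 2*(-5*l^2 - 3*l + 12)/(l^4 + 4*l^3 + 10*l^2 + 12*l + 9)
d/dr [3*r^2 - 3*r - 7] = 6*r - 3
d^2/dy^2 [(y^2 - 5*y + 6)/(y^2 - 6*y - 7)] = 2*(y^3 + 39*y^2 - 213*y + 517)/(y^6 - 18*y^5 + 87*y^4 + 36*y^3 - 609*y^2 - 882*y - 343)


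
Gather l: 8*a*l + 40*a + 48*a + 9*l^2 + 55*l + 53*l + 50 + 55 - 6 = 88*a + 9*l^2 + l*(8*a + 108) + 99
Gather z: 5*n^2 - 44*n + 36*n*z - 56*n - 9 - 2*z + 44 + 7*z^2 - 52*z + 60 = 5*n^2 - 100*n + 7*z^2 + z*(36*n - 54) + 95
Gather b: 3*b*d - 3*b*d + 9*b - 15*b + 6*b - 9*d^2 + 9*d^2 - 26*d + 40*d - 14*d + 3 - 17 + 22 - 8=0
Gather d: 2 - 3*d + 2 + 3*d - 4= 0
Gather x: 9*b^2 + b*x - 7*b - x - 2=9*b^2 - 7*b + x*(b - 1) - 2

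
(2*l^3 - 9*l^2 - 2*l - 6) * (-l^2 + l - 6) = -2*l^5 + 11*l^4 - 19*l^3 + 58*l^2 + 6*l + 36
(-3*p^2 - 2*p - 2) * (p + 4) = -3*p^3 - 14*p^2 - 10*p - 8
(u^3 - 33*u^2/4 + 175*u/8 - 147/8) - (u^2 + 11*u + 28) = u^3 - 37*u^2/4 + 87*u/8 - 371/8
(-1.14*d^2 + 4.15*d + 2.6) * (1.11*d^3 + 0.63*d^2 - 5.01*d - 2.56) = -1.2654*d^5 + 3.8883*d^4 + 11.2119*d^3 - 16.2351*d^2 - 23.65*d - 6.656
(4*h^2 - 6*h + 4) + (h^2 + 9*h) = 5*h^2 + 3*h + 4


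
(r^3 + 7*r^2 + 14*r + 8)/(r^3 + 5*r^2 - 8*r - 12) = (r^2 + 6*r + 8)/(r^2 + 4*r - 12)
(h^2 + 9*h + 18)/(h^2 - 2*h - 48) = (h + 3)/(h - 8)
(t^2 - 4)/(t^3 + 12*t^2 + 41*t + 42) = (t - 2)/(t^2 + 10*t + 21)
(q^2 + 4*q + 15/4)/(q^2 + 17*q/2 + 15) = (q + 3/2)/(q + 6)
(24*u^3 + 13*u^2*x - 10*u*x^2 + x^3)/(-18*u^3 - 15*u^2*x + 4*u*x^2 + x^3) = (-8*u + x)/(6*u + x)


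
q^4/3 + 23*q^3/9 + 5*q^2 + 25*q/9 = q*(q/3 + 1/3)*(q + 5/3)*(q + 5)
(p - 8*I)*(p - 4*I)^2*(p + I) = p^4 - 15*I*p^3 - 64*p^2 + 48*I*p - 128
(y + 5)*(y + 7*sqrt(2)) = y^2 + 5*y + 7*sqrt(2)*y + 35*sqrt(2)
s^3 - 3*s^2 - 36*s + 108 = (s - 6)*(s - 3)*(s + 6)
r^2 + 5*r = r*(r + 5)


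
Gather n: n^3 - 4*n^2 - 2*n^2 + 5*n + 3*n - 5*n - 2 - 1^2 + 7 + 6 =n^3 - 6*n^2 + 3*n + 10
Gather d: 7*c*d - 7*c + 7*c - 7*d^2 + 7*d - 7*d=7*c*d - 7*d^2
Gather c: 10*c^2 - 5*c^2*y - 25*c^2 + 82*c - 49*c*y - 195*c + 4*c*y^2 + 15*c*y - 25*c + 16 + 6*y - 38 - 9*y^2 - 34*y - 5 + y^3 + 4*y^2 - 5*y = c^2*(-5*y - 15) + c*(4*y^2 - 34*y - 138) + y^3 - 5*y^2 - 33*y - 27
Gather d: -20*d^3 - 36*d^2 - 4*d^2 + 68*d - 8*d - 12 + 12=-20*d^3 - 40*d^2 + 60*d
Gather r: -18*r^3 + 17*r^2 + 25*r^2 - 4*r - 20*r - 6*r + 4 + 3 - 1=-18*r^3 + 42*r^2 - 30*r + 6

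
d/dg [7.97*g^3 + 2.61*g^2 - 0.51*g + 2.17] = 23.91*g^2 + 5.22*g - 0.51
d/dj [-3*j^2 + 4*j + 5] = 4 - 6*j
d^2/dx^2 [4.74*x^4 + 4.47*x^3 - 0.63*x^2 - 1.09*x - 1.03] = 56.88*x^2 + 26.82*x - 1.26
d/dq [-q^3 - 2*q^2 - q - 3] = -3*q^2 - 4*q - 1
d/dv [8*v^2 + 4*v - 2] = 16*v + 4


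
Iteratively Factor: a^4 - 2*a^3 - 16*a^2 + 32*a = (a - 2)*(a^3 - 16*a) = (a - 2)*(a + 4)*(a^2 - 4*a) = a*(a - 2)*(a + 4)*(a - 4)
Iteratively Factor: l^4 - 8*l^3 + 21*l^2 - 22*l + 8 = (l - 1)*(l^3 - 7*l^2 + 14*l - 8) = (l - 1)^2*(l^2 - 6*l + 8) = (l - 4)*(l - 1)^2*(l - 2)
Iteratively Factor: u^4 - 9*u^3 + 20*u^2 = (u)*(u^3 - 9*u^2 + 20*u) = u^2*(u^2 - 9*u + 20) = u^2*(u - 5)*(u - 4)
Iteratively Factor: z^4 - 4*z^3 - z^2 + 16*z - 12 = (z - 3)*(z^3 - z^2 - 4*z + 4) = (z - 3)*(z + 2)*(z^2 - 3*z + 2) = (z - 3)*(z - 2)*(z + 2)*(z - 1)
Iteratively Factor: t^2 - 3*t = (t)*(t - 3)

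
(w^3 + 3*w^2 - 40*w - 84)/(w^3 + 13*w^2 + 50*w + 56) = (w - 6)/(w + 4)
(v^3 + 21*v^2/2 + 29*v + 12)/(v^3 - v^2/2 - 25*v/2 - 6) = (v^2 + 10*v + 24)/(v^2 - v - 12)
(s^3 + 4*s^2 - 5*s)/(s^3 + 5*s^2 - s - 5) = s/(s + 1)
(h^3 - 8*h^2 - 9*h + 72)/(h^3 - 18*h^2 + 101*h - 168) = (h + 3)/(h - 7)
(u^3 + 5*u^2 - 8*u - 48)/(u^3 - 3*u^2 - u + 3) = (u^2 + 8*u + 16)/(u^2 - 1)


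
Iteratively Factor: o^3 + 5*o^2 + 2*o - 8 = (o + 4)*(o^2 + o - 2) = (o + 2)*(o + 4)*(o - 1)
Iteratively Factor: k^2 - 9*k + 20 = (k - 5)*(k - 4)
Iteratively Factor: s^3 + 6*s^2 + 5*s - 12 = (s + 4)*(s^2 + 2*s - 3) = (s - 1)*(s + 4)*(s + 3)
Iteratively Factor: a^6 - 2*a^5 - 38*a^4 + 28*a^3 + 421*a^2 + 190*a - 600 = (a - 1)*(a^5 - a^4 - 39*a^3 - 11*a^2 + 410*a + 600) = (a - 1)*(a + 3)*(a^4 - 4*a^3 - 27*a^2 + 70*a + 200) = (a - 1)*(a + 2)*(a + 3)*(a^3 - 6*a^2 - 15*a + 100) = (a - 5)*(a - 1)*(a + 2)*(a + 3)*(a^2 - a - 20) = (a - 5)^2*(a - 1)*(a + 2)*(a + 3)*(a + 4)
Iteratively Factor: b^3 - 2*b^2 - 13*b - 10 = (b - 5)*(b^2 + 3*b + 2) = (b - 5)*(b + 1)*(b + 2)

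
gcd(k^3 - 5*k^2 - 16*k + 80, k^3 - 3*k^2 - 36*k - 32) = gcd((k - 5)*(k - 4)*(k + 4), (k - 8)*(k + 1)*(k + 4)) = k + 4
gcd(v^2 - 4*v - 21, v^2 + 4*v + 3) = v + 3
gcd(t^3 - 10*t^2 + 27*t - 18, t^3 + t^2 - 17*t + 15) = t^2 - 4*t + 3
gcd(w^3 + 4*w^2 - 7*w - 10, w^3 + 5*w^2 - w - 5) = w^2 + 6*w + 5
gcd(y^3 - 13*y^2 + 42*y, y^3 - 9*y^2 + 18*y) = y^2 - 6*y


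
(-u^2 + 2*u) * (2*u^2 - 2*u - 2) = -2*u^4 + 6*u^3 - 2*u^2 - 4*u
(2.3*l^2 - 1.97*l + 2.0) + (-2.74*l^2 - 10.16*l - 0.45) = -0.44*l^2 - 12.13*l + 1.55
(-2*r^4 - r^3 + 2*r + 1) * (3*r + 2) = -6*r^5 - 7*r^4 - 2*r^3 + 6*r^2 + 7*r + 2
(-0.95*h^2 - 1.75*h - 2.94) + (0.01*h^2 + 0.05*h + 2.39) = -0.94*h^2 - 1.7*h - 0.55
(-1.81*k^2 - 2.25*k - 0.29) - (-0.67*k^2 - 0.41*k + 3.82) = -1.14*k^2 - 1.84*k - 4.11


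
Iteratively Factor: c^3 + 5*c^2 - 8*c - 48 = (c + 4)*(c^2 + c - 12) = (c - 3)*(c + 4)*(c + 4)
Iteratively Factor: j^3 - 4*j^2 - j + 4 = (j + 1)*(j^2 - 5*j + 4) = (j - 4)*(j + 1)*(j - 1)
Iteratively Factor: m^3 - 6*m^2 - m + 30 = (m + 2)*(m^2 - 8*m + 15) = (m - 5)*(m + 2)*(m - 3)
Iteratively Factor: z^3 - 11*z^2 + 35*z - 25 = (z - 5)*(z^2 - 6*z + 5) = (z - 5)^2*(z - 1)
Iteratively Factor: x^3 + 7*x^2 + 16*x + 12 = (x + 2)*(x^2 + 5*x + 6) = (x + 2)^2*(x + 3)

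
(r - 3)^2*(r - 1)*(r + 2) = r^4 - 5*r^3 + r^2 + 21*r - 18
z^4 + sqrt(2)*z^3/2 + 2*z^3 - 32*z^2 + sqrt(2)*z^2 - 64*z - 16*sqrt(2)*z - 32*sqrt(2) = (z + 2)*(z - 4*sqrt(2))*(z + sqrt(2)/2)*(z + 4*sqrt(2))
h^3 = h^3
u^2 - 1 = (u - 1)*(u + 1)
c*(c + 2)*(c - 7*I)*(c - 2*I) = c^4 + 2*c^3 - 9*I*c^3 - 14*c^2 - 18*I*c^2 - 28*c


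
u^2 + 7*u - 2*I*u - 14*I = (u + 7)*(u - 2*I)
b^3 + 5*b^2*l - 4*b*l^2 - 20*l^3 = (b - 2*l)*(b + 2*l)*(b + 5*l)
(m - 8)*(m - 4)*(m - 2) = m^3 - 14*m^2 + 56*m - 64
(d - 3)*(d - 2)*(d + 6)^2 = d^4 + 7*d^3 - 18*d^2 - 108*d + 216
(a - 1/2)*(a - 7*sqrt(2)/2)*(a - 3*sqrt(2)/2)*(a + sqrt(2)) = a^4 - 4*sqrt(2)*a^3 - a^3/2 + a^2/2 + 2*sqrt(2)*a^2 - a/4 + 21*sqrt(2)*a/2 - 21*sqrt(2)/4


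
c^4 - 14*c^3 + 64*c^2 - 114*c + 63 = (c - 7)*(c - 3)^2*(c - 1)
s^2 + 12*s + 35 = (s + 5)*(s + 7)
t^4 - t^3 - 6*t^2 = t^2*(t - 3)*(t + 2)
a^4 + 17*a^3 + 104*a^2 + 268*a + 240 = (a + 2)*(a + 4)*(a + 5)*(a + 6)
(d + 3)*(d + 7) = d^2 + 10*d + 21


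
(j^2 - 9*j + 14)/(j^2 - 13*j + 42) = (j - 2)/(j - 6)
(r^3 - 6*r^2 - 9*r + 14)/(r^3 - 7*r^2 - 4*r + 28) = (r - 1)/(r - 2)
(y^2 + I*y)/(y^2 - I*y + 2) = y/(y - 2*I)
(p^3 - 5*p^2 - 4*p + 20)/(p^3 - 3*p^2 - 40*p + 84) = (p^2 - 3*p - 10)/(p^2 - p - 42)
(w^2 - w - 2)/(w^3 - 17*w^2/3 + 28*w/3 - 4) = 3*(w + 1)/(3*w^2 - 11*w + 6)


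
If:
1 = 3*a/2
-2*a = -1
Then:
No Solution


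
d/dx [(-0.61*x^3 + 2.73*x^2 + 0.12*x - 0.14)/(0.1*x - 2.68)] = (-0.122*x^3 + 5.1774*x^2 - 14.6328*x - 0.3076)/(0.01*x^2 - 0.536*x + 7.1824)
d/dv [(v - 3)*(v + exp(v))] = v + (v - 3)*(exp(v) + 1) + exp(v)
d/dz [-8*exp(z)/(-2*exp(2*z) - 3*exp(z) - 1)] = (8 - 16*exp(2*z))*exp(z)/(4*exp(4*z) + 12*exp(3*z) + 13*exp(2*z) + 6*exp(z) + 1)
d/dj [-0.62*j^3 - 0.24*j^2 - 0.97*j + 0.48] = -1.86*j^2 - 0.48*j - 0.97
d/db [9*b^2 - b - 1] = 18*b - 1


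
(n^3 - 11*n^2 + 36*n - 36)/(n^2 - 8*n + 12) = n - 3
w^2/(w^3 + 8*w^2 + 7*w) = w/(w^2 + 8*w + 7)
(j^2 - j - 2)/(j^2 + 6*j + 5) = (j - 2)/(j + 5)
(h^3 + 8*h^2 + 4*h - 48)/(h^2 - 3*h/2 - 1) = 2*(h^2 + 10*h + 24)/(2*h + 1)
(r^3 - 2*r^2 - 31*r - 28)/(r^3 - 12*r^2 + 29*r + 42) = (r + 4)/(r - 6)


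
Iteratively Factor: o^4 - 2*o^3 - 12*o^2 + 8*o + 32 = (o - 4)*(o^3 + 2*o^2 - 4*o - 8) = (o - 4)*(o + 2)*(o^2 - 4) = (o - 4)*(o - 2)*(o + 2)*(o + 2)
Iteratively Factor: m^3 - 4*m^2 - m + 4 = (m - 1)*(m^2 - 3*m - 4) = (m - 1)*(m + 1)*(m - 4)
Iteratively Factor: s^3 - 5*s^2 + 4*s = (s)*(s^2 - 5*s + 4) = s*(s - 4)*(s - 1)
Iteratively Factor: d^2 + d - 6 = (d - 2)*(d + 3)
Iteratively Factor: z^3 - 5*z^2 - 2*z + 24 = (z - 3)*(z^2 - 2*z - 8) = (z - 3)*(z + 2)*(z - 4)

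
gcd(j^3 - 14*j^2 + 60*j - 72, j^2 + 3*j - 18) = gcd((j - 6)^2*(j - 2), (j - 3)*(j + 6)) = 1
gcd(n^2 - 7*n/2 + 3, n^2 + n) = 1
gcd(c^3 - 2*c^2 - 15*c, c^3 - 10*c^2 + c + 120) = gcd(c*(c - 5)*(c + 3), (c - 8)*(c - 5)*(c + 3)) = c^2 - 2*c - 15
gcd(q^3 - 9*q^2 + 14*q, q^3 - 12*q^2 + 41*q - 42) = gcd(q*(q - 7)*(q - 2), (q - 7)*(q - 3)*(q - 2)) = q^2 - 9*q + 14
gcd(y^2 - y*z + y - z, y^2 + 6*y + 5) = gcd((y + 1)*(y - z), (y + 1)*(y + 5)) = y + 1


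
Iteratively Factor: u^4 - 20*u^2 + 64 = (u + 2)*(u^3 - 2*u^2 - 16*u + 32) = (u - 4)*(u + 2)*(u^2 + 2*u - 8) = (u - 4)*(u - 2)*(u + 2)*(u + 4)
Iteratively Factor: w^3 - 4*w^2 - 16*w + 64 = (w + 4)*(w^2 - 8*w + 16) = (w - 4)*(w + 4)*(w - 4)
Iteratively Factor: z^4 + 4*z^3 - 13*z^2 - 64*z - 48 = (z + 4)*(z^3 - 13*z - 12) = (z - 4)*(z + 4)*(z^2 + 4*z + 3) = (z - 4)*(z + 1)*(z + 4)*(z + 3)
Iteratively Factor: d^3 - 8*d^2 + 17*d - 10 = (d - 5)*(d^2 - 3*d + 2) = (d - 5)*(d - 1)*(d - 2)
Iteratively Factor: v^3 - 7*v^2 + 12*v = (v - 4)*(v^2 - 3*v) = v*(v - 4)*(v - 3)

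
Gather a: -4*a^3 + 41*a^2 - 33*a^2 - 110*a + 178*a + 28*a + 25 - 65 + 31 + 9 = -4*a^3 + 8*a^2 + 96*a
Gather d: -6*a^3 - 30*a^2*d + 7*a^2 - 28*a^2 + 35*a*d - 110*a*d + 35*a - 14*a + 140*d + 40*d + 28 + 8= -6*a^3 - 21*a^2 + 21*a + d*(-30*a^2 - 75*a + 180) + 36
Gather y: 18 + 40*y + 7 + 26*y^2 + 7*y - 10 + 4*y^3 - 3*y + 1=4*y^3 + 26*y^2 + 44*y + 16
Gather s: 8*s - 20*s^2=-20*s^2 + 8*s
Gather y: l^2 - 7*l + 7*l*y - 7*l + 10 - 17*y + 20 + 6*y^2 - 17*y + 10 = l^2 - 14*l + 6*y^2 + y*(7*l - 34) + 40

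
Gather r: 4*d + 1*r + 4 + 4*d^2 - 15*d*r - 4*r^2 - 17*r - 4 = 4*d^2 + 4*d - 4*r^2 + r*(-15*d - 16)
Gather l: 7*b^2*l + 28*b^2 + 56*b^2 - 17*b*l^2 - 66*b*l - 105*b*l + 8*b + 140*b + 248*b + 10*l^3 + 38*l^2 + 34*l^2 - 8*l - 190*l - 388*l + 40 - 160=84*b^2 + 396*b + 10*l^3 + l^2*(72 - 17*b) + l*(7*b^2 - 171*b - 586) - 120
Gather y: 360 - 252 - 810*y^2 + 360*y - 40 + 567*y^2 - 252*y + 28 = -243*y^2 + 108*y + 96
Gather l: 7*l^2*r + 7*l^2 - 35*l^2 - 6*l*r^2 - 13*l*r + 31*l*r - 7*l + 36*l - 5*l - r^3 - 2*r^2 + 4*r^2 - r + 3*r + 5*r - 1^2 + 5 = l^2*(7*r - 28) + l*(-6*r^2 + 18*r + 24) - r^3 + 2*r^2 + 7*r + 4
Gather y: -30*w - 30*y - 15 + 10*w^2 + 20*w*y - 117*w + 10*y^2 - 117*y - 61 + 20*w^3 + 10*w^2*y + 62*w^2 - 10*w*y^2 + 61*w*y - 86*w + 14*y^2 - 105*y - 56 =20*w^3 + 72*w^2 - 233*w + y^2*(24 - 10*w) + y*(10*w^2 + 81*w - 252) - 132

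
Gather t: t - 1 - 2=t - 3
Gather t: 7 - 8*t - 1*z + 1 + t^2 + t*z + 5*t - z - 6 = t^2 + t*(z - 3) - 2*z + 2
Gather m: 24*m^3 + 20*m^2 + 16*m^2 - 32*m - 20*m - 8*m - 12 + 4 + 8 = 24*m^3 + 36*m^2 - 60*m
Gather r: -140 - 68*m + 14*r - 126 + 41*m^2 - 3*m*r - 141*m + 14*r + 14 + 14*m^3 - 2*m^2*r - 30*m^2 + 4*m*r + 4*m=14*m^3 + 11*m^2 - 205*m + r*(-2*m^2 + m + 28) - 252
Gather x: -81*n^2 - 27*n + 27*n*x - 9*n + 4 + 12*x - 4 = -81*n^2 - 36*n + x*(27*n + 12)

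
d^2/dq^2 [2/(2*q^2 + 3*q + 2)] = 4*(-4*q^2 - 6*q + (4*q + 3)^2 - 4)/(2*q^2 + 3*q + 2)^3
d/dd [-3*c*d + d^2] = -3*c + 2*d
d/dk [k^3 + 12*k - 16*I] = 3*k^2 + 12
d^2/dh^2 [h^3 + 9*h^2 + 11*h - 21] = 6*h + 18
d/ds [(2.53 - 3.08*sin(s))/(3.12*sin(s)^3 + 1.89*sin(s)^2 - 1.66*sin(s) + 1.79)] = (19.2192*sin(s)^3 - 17.8596*sin(s)^2 - 9.5634*sin(s) - 1.3134)*cos(s)/(9.7344*sin(s)^6 + 11.7936*sin(s)^5 - 6.7863*sin(s)^4 + 4.8948*sin(s)^3 + 9.5218*sin(s)^2 - 5.9428*sin(s) + 3.2041)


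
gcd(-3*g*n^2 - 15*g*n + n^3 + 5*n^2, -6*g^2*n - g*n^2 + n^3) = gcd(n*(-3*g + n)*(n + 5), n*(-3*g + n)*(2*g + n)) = 3*g*n - n^2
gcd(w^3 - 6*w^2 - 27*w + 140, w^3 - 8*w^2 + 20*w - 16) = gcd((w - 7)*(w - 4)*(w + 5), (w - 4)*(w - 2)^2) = w - 4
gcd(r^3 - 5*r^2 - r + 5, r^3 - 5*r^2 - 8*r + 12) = r - 1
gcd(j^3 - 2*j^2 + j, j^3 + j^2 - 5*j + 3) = j^2 - 2*j + 1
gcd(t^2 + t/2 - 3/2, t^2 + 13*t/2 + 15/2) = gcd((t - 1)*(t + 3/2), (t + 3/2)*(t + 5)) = t + 3/2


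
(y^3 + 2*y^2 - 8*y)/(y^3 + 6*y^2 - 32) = y/(y + 4)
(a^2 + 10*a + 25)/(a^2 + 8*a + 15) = (a + 5)/(a + 3)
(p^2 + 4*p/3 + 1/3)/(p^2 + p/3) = (p + 1)/p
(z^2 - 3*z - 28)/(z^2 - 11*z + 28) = (z + 4)/(z - 4)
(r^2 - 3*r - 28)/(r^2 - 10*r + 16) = (r^2 - 3*r - 28)/(r^2 - 10*r + 16)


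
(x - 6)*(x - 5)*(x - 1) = x^3 - 12*x^2 + 41*x - 30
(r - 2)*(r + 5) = r^2 + 3*r - 10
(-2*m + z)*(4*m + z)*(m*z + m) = -8*m^3*z - 8*m^3 + 2*m^2*z^2 + 2*m^2*z + m*z^3 + m*z^2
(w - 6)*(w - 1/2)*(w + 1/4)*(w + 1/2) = w^4 - 23*w^3/4 - 7*w^2/4 + 23*w/16 + 3/8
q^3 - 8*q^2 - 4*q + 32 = (q - 8)*(q - 2)*(q + 2)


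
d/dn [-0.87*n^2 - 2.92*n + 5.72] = -1.74*n - 2.92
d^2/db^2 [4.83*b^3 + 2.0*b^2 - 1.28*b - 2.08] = 28.98*b + 4.0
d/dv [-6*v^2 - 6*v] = -12*v - 6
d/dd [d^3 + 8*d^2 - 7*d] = 3*d^2 + 16*d - 7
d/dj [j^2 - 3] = 2*j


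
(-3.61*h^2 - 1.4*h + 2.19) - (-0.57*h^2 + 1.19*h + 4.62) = -3.04*h^2 - 2.59*h - 2.43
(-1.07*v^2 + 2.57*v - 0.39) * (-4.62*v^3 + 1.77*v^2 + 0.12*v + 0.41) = 4.9434*v^5 - 13.7673*v^4 + 6.2223*v^3 - 0.8206*v^2 + 1.0069*v - 0.1599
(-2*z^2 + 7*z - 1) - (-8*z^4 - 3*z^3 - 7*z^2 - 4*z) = 8*z^4 + 3*z^3 + 5*z^2 + 11*z - 1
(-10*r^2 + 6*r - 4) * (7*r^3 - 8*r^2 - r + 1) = -70*r^5 + 122*r^4 - 66*r^3 + 16*r^2 + 10*r - 4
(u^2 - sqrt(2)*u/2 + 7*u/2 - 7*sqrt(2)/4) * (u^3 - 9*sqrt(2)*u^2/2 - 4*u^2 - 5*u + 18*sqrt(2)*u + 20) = u^5 - 5*sqrt(2)*u^4 - u^4/2 - 29*u^3/2 + 5*sqrt(2)*u^3/2 + u^2/4 + 145*sqrt(2)*u^2/2 - 5*sqrt(2)*u/4 + 7*u - 35*sqrt(2)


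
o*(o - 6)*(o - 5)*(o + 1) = o^4 - 10*o^3 + 19*o^2 + 30*o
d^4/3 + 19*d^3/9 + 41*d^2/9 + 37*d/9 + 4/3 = (d/3 + 1)*(d + 1)^2*(d + 4/3)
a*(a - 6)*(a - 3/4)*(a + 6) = a^4 - 3*a^3/4 - 36*a^2 + 27*a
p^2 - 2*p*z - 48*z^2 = (p - 8*z)*(p + 6*z)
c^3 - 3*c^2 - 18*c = c*(c - 6)*(c + 3)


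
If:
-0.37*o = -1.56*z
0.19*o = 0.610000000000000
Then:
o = 3.21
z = 0.76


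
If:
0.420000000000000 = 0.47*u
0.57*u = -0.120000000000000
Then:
No Solution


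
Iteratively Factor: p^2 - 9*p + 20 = (p - 5)*(p - 4)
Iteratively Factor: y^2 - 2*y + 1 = (y - 1)*(y - 1)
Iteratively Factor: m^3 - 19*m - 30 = (m + 2)*(m^2 - 2*m - 15) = (m - 5)*(m + 2)*(m + 3)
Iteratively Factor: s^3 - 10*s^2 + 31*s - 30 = (s - 3)*(s^2 - 7*s + 10) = (s - 3)*(s - 2)*(s - 5)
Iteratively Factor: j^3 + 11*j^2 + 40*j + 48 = (j + 4)*(j^2 + 7*j + 12) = (j + 4)^2*(j + 3)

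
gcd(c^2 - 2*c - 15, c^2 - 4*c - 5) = c - 5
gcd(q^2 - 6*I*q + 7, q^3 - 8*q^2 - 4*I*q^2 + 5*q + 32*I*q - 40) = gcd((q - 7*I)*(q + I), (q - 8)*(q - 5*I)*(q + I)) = q + I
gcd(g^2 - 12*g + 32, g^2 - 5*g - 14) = 1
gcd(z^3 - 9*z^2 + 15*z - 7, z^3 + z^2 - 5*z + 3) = z^2 - 2*z + 1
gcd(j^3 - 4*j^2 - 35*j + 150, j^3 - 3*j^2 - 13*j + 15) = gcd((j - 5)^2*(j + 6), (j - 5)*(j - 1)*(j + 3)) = j - 5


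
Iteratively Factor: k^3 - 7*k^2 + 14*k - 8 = (k - 4)*(k^2 - 3*k + 2) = (k - 4)*(k - 1)*(k - 2)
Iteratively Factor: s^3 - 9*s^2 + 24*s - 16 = (s - 4)*(s^2 - 5*s + 4) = (s - 4)^2*(s - 1)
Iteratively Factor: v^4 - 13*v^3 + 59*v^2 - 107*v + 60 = (v - 1)*(v^3 - 12*v^2 + 47*v - 60) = (v - 4)*(v - 1)*(v^2 - 8*v + 15) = (v - 4)*(v - 3)*(v - 1)*(v - 5)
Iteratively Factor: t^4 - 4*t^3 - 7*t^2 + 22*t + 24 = (t - 4)*(t^3 - 7*t - 6) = (t - 4)*(t + 2)*(t^2 - 2*t - 3) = (t - 4)*(t + 1)*(t + 2)*(t - 3)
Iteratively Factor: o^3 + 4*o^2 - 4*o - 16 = (o - 2)*(o^2 + 6*o + 8) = (o - 2)*(o + 4)*(o + 2)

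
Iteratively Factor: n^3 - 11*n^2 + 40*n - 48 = (n - 3)*(n^2 - 8*n + 16) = (n - 4)*(n - 3)*(n - 4)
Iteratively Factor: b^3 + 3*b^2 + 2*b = (b)*(b^2 + 3*b + 2) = b*(b + 2)*(b + 1)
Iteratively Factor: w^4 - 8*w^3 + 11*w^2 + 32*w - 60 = (w + 2)*(w^3 - 10*w^2 + 31*w - 30) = (w - 3)*(w + 2)*(w^2 - 7*w + 10) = (w - 3)*(w - 2)*(w + 2)*(w - 5)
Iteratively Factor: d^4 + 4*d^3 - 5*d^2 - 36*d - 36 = (d + 3)*(d^3 + d^2 - 8*d - 12) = (d - 3)*(d + 3)*(d^2 + 4*d + 4) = (d - 3)*(d + 2)*(d + 3)*(d + 2)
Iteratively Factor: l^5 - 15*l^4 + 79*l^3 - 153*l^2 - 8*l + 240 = (l - 4)*(l^4 - 11*l^3 + 35*l^2 - 13*l - 60) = (l - 4)^2*(l^3 - 7*l^2 + 7*l + 15) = (l - 5)*(l - 4)^2*(l^2 - 2*l - 3) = (l - 5)*(l - 4)^2*(l - 3)*(l + 1)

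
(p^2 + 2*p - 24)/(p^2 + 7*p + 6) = (p - 4)/(p + 1)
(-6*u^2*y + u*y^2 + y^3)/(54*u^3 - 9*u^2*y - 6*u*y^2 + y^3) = y*(-2*u + y)/(18*u^2 - 9*u*y + y^2)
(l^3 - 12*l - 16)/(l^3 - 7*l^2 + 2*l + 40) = (l + 2)/(l - 5)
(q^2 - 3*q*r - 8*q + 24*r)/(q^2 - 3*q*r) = (q - 8)/q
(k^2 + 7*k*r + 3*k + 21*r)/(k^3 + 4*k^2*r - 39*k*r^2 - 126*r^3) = (-k - 3)/(-k^2 + 3*k*r + 18*r^2)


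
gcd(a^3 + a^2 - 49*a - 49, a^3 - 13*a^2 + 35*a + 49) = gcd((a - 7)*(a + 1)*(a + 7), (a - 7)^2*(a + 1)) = a^2 - 6*a - 7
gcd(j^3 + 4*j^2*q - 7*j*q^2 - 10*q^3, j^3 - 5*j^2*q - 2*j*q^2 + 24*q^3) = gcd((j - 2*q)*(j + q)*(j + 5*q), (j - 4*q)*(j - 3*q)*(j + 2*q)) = 1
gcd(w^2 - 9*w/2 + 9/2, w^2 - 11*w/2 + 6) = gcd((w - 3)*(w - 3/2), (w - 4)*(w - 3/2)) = w - 3/2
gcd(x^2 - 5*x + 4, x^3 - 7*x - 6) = 1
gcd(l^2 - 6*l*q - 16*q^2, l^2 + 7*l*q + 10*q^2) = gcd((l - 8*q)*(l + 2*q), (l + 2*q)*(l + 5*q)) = l + 2*q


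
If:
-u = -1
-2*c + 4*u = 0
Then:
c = 2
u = 1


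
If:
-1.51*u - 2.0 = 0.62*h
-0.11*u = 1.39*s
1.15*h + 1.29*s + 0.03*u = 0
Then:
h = -0.08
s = 0.10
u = -1.29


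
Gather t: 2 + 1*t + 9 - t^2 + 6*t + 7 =-t^2 + 7*t + 18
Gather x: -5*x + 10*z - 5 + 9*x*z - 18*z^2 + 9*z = x*(9*z - 5) - 18*z^2 + 19*z - 5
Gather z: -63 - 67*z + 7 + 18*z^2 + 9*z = 18*z^2 - 58*z - 56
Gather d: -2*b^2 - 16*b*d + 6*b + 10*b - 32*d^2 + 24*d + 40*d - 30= -2*b^2 + 16*b - 32*d^2 + d*(64 - 16*b) - 30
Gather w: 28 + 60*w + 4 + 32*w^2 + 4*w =32*w^2 + 64*w + 32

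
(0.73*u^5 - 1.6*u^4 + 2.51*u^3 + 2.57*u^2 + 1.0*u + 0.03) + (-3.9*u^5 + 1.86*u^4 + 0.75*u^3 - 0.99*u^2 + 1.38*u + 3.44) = -3.17*u^5 + 0.26*u^4 + 3.26*u^3 + 1.58*u^2 + 2.38*u + 3.47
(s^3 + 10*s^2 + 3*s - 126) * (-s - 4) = -s^4 - 14*s^3 - 43*s^2 + 114*s + 504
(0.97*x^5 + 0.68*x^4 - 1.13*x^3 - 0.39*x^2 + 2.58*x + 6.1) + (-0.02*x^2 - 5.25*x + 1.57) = 0.97*x^5 + 0.68*x^4 - 1.13*x^3 - 0.41*x^2 - 2.67*x + 7.67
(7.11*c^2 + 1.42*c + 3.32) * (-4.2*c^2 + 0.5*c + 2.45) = -29.862*c^4 - 2.409*c^3 + 4.1855*c^2 + 5.139*c + 8.134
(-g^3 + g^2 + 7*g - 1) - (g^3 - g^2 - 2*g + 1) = -2*g^3 + 2*g^2 + 9*g - 2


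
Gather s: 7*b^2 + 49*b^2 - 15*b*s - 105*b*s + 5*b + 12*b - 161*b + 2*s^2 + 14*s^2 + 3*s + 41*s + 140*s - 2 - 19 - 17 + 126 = 56*b^2 - 144*b + 16*s^2 + s*(184 - 120*b) + 88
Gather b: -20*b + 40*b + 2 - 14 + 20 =20*b + 8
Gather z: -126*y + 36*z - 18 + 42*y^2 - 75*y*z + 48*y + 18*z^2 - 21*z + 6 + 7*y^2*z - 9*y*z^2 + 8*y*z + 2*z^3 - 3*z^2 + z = 42*y^2 - 78*y + 2*z^3 + z^2*(15 - 9*y) + z*(7*y^2 - 67*y + 16) - 12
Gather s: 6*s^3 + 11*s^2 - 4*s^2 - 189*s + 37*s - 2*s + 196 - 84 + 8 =6*s^3 + 7*s^2 - 154*s + 120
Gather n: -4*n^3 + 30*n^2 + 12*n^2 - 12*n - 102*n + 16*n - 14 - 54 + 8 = -4*n^3 + 42*n^2 - 98*n - 60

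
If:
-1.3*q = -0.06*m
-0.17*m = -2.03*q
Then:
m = 0.00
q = 0.00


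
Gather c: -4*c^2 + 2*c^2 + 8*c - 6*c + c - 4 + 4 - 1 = -2*c^2 + 3*c - 1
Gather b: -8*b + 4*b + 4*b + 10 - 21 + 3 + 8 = 0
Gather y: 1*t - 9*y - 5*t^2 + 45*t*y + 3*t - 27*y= -5*t^2 + 4*t + y*(45*t - 36)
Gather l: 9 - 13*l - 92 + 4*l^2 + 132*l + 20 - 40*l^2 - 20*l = -36*l^2 + 99*l - 63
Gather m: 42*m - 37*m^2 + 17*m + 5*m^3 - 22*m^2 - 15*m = 5*m^3 - 59*m^2 + 44*m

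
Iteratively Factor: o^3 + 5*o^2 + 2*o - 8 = (o + 4)*(o^2 + o - 2) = (o + 2)*(o + 4)*(o - 1)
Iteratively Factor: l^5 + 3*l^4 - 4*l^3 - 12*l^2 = (l - 2)*(l^4 + 5*l^3 + 6*l^2) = (l - 2)*(l + 2)*(l^3 + 3*l^2) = (l - 2)*(l + 2)*(l + 3)*(l^2) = l*(l - 2)*(l + 2)*(l + 3)*(l)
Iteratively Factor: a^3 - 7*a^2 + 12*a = (a - 4)*(a^2 - 3*a) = a*(a - 4)*(a - 3)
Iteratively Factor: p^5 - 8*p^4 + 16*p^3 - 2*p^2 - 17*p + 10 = (p - 2)*(p^4 - 6*p^3 + 4*p^2 + 6*p - 5) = (p - 2)*(p - 1)*(p^3 - 5*p^2 - p + 5) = (p - 2)*(p - 1)*(p + 1)*(p^2 - 6*p + 5) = (p - 5)*(p - 2)*(p - 1)*(p + 1)*(p - 1)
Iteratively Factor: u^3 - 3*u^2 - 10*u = (u)*(u^2 - 3*u - 10) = u*(u - 5)*(u + 2)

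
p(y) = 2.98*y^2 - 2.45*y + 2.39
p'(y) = 5.96*y - 2.45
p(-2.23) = 22.67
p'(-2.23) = -15.74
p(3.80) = 36.11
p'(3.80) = 20.20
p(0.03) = 2.32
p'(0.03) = -2.27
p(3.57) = 31.62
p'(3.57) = 18.83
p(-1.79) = 16.32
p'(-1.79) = -13.12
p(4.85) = 60.60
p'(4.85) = 26.46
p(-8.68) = 248.18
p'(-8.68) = -54.18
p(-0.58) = 4.81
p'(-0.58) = -5.91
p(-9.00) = 265.82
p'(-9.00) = -56.09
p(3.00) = 21.86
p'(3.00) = 15.43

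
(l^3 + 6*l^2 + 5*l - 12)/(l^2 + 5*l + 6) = (l^2 + 3*l - 4)/(l + 2)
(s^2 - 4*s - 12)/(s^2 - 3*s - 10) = (s - 6)/(s - 5)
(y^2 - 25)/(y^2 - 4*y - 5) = (y + 5)/(y + 1)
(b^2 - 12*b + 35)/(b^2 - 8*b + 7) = (b - 5)/(b - 1)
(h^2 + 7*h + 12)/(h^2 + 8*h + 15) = (h + 4)/(h + 5)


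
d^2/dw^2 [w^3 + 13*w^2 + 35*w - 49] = 6*w + 26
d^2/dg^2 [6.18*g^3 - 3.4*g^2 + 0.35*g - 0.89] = 37.08*g - 6.8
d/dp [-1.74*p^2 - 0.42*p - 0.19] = -3.48*p - 0.42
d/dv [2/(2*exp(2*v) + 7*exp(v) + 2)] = (-8*exp(v) - 14)*exp(v)/(2*exp(2*v) + 7*exp(v) + 2)^2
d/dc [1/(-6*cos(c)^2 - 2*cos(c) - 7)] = -2*(6*cos(c) + 1)*sin(c)/(6*cos(c)^2 + 2*cos(c) + 7)^2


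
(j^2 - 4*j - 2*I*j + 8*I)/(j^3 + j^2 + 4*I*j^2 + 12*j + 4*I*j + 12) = (j - 4)/(j^2 + j*(1 + 6*I) + 6*I)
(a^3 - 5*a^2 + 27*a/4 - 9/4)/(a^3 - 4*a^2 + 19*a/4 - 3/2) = (a - 3)/(a - 2)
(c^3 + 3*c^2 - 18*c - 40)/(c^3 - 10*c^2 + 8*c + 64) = (c + 5)/(c - 8)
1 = 1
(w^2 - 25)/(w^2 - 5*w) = (w + 5)/w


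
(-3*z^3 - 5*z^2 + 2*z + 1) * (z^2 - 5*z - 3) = -3*z^5 + 10*z^4 + 36*z^3 + 6*z^2 - 11*z - 3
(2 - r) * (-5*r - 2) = 5*r^2 - 8*r - 4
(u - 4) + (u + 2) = 2*u - 2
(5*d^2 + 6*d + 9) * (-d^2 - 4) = -5*d^4 - 6*d^3 - 29*d^2 - 24*d - 36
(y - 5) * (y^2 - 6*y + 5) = y^3 - 11*y^2 + 35*y - 25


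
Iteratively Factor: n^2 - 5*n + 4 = (n - 1)*(n - 4)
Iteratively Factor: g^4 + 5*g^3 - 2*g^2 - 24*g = (g + 4)*(g^3 + g^2 - 6*g) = (g + 3)*(g + 4)*(g^2 - 2*g) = (g - 2)*(g + 3)*(g + 4)*(g)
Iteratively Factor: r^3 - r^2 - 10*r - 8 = (r - 4)*(r^2 + 3*r + 2) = (r - 4)*(r + 2)*(r + 1)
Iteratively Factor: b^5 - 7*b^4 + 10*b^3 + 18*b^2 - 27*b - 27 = (b - 3)*(b^4 - 4*b^3 - 2*b^2 + 12*b + 9) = (b - 3)*(b + 1)*(b^3 - 5*b^2 + 3*b + 9) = (b - 3)^2*(b + 1)*(b^2 - 2*b - 3) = (b - 3)^3*(b + 1)*(b + 1)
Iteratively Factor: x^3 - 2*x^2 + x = (x - 1)*(x^2 - x) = (x - 1)^2*(x)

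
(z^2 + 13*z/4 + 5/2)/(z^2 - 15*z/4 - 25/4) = (z + 2)/(z - 5)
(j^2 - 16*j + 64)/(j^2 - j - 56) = (j - 8)/(j + 7)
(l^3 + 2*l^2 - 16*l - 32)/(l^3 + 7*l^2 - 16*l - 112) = (l + 2)/(l + 7)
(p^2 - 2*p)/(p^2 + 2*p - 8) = p/(p + 4)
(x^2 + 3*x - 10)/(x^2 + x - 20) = (x - 2)/(x - 4)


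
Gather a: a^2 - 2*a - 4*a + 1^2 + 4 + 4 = a^2 - 6*a + 9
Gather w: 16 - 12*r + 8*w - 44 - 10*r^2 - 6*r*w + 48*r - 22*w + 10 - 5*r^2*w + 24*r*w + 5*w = -10*r^2 + 36*r + w*(-5*r^2 + 18*r - 9) - 18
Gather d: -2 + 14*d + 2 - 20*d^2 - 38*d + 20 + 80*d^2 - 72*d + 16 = 60*d^2 - 96*d + 36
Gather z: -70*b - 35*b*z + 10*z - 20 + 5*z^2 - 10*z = -35*b*z - 70*b + 5*z^2 - 20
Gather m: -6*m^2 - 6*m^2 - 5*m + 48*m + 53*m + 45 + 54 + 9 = -12*m^2 + 96*m + 108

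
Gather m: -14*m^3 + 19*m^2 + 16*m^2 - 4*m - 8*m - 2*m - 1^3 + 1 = -14*m^3 + 35*m^2 - 14*m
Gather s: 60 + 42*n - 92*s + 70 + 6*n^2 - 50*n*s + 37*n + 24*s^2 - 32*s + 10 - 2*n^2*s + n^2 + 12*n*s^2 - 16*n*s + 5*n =7*n^2 + 84*n + s^2*(12*n + 24) + s*(-2*n^2 - 66*n - 124) + 140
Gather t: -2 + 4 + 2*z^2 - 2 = 2*z^2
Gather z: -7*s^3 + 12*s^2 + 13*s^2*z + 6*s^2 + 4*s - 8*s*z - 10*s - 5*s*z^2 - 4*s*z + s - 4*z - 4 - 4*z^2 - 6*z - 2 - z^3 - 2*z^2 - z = -7*s^3 + 18*s^2 - 5*s - z^3 + z^2*(-5*s - 6) + z*(13*s^2 - 12*s - 11) - 6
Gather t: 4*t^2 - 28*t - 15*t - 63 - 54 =4*t^2 - 43*t - 117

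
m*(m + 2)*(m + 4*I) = m^3 + 2*m^2 + 4*I*m^2 + 8*I*m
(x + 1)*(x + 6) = x^2 + 7*x + 6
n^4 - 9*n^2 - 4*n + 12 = (n - 3)*(n - 1)*(n + 2)^2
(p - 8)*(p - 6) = p^2 - 14*p + 48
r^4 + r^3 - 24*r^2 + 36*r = r*(r - 3)*(r - 2)*(r + 6)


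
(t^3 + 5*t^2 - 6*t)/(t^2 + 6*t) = t - 1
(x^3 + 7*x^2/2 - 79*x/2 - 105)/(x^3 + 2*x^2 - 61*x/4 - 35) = 2*(x^2 + x - 42)/(2*x^2 - x - 28)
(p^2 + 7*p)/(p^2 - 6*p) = (p + 7)/(p - 6)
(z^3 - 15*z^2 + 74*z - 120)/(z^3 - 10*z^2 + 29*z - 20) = (z - 6)/(z - 1)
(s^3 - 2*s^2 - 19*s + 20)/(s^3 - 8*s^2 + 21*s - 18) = (s^3 - 2*s^2 - 19*s + 20)/(s^3 - 8*s^2 + 21*s - 18)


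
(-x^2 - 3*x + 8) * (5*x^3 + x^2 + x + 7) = -5*x^5 - 16*x^4 + 36*x^3 - 2*x^2 - 13*x + 56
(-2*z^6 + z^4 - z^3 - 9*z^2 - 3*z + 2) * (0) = 0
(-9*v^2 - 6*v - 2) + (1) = -9*v^2 - 6*v - 1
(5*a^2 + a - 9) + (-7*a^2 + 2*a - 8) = -2*a^2 + 3*a - 17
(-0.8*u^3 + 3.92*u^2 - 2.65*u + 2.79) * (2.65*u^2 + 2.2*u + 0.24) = -2.12*u^5 + 8.628*u^4 + 1.4095*u^3 + 2.5043*u^2 + 5.502*u + 0.6696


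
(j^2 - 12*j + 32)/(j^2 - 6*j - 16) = (j - 4)/(j + 2)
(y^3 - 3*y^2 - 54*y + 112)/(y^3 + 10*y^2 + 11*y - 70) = (y - 8)/(y + 5)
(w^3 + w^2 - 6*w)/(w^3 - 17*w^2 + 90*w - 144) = w*(w^2 + w - 6)/(w^3 - 17*w^2 + 90*w - 144)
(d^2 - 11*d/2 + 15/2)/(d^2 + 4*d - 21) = (d - 5/2)/(d + 7)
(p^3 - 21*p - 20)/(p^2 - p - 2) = (p^2 - p - 20)/(p - 2)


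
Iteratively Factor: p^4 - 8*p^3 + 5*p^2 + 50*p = (p + 2)*(p^3 - 10*p^2 + 25*p) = (p - 5)*(p + 2)*(p^2 - 5*p) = (p - 5)^2*(p + 2)*(p)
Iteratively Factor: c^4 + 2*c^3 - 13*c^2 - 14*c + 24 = (c - 3)*(c^3 + 5*c^2 + 2*c - 8) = (c - 3)*(c + 2)*(c^2 + 3*c - 4) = (c - 3)*(c + 2)*(c + 4)*(c - 1)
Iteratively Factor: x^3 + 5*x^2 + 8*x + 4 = (x + 2)*(x^2 + 3*x + 2) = (x + 1)*(x + 2)*(x + 2)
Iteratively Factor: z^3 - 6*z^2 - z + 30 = (z - 3)*(z^2 - 3*z - 10) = (z - 3)*(z + 2)*(z - 5)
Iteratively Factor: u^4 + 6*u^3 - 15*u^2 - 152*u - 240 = (u + 3)*(u^3 + 3*u^2 - 24*u - 80) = (u + 3)*(u + 4)*(u^2 - u - 20) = (u + 3)*(u + 4)^2*(u - 5)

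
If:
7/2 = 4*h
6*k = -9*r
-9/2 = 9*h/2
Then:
No Solution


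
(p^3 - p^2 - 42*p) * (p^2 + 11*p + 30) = p^5 + 10*p^4 - 23*p^3 - 492*p^2 - 1260*p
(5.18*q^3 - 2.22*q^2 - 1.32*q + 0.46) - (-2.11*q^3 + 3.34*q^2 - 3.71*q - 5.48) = 7.29*q^3 - 5.56*q^2 + 2.39*q + 5.94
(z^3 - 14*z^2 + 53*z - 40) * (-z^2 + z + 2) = -z^5 + 15*z^4 - 65*z^3 + 65*z^2 + 66*z - 80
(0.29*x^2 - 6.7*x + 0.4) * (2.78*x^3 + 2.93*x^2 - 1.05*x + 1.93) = 0.8062*x^5 - 17.7763*x^4 - 18.8235*x^3 + 8.7667*x^2 - 13.351*x + 0.772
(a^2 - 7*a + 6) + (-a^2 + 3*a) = 6 - 4*a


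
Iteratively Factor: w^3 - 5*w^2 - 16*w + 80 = (w + 4)*(w^2 - 9*w + 20) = (w - 4)*(w + 4)*(w - 5)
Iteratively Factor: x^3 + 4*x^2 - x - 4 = (x - 1)*(x^2 + 5*x + 4) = (x - 1)*(x + 4)*(x + 1)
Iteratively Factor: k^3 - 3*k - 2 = (k + 1)*(k^2 - k - 2) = (k - 2)*(k + 1)*(k + 1)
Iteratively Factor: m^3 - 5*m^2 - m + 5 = (m - 1)*(m^2 - 4*m - 5) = (m - 1)*(m + 1)*(m - 5)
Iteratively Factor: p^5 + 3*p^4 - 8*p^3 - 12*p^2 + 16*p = (p + 2)*(p^4 + p^3 - 10*p^2 + 8*p) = (p - 2)*(p + 2)*(p^3 + 3*p^2 - 4*p) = (p - 2)*(p - 1)*(p + 2)*(p^2 + 4*p) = p*(p - 2)*(p - 1)*(p + 2)*(p + 4)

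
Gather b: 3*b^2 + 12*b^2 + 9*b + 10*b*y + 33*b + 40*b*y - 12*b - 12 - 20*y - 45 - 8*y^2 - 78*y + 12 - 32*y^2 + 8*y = 15*b^2 + b*(50*y + 30) - 40*y^2 - 90*y - 45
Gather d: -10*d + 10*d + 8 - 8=0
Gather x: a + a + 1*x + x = 2*a + 2*x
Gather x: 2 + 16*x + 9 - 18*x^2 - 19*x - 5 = -18*x^2 - 3*x + 6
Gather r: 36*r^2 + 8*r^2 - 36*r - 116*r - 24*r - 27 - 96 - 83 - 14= 44*r^2 - 176*r - 220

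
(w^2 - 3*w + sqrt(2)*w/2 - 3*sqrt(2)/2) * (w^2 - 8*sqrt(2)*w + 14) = w^4 - 15*sqrt(2)*w^3/2 - 3*w^3 + 6*w^2 + 45*sqrt(2)*w^2/2 - 18*w + 7*sqrt(2)*w - 21*sqrt(2)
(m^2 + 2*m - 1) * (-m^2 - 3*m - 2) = -m^4 - 5*m^3 - 7*m^2 - m + 2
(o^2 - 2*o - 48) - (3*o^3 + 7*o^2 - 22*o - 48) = -3*o^3 - 6*o^2 + 20*o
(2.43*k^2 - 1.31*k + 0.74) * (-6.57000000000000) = -15.9651*k^2 + 8.6067*k - 4.8618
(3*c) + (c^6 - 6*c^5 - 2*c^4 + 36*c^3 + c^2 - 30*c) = c^6 - 6*c^5 - 2*c^4 + 36*c^3 + c^2 - 27*c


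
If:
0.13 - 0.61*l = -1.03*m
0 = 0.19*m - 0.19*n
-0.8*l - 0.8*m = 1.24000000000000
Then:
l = -0.89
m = -0.66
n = -0.66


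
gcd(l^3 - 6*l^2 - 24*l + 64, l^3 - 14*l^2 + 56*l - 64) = l^2 - 10*l + 16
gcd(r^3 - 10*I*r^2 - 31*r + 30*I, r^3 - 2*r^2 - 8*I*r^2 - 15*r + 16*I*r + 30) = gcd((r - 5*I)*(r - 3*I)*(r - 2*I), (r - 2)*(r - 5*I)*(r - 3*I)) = r^2 - 8*I*r - 15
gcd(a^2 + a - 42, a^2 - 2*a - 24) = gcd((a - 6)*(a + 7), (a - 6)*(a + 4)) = a - 6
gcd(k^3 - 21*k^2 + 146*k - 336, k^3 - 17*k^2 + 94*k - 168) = k^2 - 13*k + 42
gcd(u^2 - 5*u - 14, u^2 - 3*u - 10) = u + 2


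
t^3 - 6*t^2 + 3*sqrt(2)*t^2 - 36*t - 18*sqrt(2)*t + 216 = (t - 6)*(t - 3*sqrt(2))*(t + 6*sqrt(2))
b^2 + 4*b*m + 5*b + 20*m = (b + 5)*(b + 4*m)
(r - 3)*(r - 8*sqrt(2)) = r^2 - 8*sqrt(2)*r - 3*r + 24*sqrt(2)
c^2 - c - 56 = (c - 8)*(c + 7)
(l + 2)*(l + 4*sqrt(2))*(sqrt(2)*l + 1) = sqrt(2)*l^3 + 2*sqrt(2)*l^2 + 9*l^2 + 4*sqrt(2)*l + 18*l + 8*sqrt(2)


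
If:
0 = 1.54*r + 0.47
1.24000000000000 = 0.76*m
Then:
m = 1.63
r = -0.31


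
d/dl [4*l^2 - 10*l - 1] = 8*l - 10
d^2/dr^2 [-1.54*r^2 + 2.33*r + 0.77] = -3.08000000000000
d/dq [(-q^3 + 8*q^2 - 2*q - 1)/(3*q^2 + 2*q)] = (-3*q^4 - 4*q^3 + 22*q^2 + 6*q + 2)/(q^2*(9*q^2 + 12*q + 4))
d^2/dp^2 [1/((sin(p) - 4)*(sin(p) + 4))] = 2*(-2*sin(p)^4 - 29*sin(p)^2 + 16)/((sin(p) - 4)^3*(sin(p) + 4)^3)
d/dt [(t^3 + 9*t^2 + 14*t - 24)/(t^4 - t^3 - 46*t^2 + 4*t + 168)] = (-t^4 - 6*t^3 + 29*t^2 + 68)/(t^6 - 14*t^5 + 41*t^4 + 112*t^3 - 376*t^2 - 224*t + 784)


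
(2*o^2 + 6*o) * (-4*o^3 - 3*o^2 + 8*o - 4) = -8*o^5 - 30*o^4 - 2*o^3 + 40*o^2 - 24*o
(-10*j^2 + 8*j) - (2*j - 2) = -10*j^2 + 6*j + 2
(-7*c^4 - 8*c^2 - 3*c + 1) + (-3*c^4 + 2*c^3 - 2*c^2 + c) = -10*c^4 + 2*c^3 - 10*c^2 - 2*c + 1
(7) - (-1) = 8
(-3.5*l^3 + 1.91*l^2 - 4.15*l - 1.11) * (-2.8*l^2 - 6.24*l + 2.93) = 9.8*l^5 + 16.492*l^4 - 10.5534*l^3 + 34.6003*l^2 - 5.2331*l - 3.2523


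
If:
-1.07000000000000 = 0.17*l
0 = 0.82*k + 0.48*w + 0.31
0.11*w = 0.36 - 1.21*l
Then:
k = -42.82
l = -6.29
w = 72.51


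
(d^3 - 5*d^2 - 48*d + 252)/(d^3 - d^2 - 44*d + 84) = (d - 6)/(d - 2)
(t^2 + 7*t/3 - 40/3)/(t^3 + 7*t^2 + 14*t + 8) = (3*t^2 + 7*t - 40)/(3*(t^3 + 7*t^2 + 14*t + 8))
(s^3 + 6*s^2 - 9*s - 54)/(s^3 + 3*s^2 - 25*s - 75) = (s^2 + 3*s - 18)/(s^2 - 25)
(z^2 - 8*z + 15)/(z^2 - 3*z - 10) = (z - 3)/(z + 2)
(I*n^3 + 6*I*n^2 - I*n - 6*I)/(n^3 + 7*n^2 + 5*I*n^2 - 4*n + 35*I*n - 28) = I*(n^3 + 6*n^2 - n - 6)/(n^3 + n^2*(7 + 5*I) + n*(-4 + 35*I) - 28)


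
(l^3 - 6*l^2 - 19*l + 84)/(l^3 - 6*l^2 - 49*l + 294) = (l^2 + l - 12)/(l^2 + l - 42)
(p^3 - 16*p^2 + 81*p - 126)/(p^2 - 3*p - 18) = (p^2 - 10*p + 21)/(p + 3)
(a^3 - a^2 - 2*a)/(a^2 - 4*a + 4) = a*(a + 1)/(a - 2)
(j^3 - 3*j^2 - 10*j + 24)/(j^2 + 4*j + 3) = (j^2 - 6*j + 8)/(j + 1)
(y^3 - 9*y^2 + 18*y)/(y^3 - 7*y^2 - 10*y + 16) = y*(y^2 - 9*y + 18)/(y^3 - 7*y^2 - 10*y + 16)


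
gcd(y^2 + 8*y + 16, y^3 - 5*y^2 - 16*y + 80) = y + 4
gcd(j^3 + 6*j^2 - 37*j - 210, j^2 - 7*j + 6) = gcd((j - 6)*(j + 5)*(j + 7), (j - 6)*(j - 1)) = j - 6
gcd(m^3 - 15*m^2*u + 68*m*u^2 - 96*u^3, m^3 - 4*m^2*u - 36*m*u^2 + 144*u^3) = -m + 4*u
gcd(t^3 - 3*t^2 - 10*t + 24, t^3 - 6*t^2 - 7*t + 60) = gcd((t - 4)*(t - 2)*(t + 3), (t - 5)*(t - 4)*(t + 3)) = t^2 - t - 12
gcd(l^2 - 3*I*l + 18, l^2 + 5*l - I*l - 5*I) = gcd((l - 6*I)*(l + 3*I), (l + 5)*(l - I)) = 1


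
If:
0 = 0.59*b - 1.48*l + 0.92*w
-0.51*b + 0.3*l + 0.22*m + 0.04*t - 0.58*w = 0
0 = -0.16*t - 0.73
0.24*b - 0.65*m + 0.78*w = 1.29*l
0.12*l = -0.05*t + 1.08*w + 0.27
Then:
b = 0.03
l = -0.29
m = 0.00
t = -4.56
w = -0.49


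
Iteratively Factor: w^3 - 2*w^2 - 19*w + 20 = (w - 5)*(w^2 + 3*w - 4) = (w - 5)*(w + 4)*(w - 1)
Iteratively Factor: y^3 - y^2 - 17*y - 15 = (y - 5)*(y^2 + 4*y + 3) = (y - 5)*(y + 1)*(y + 3)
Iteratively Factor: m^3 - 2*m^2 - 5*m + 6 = (m + 2)*(m^2 - 4*m + 3) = (m - 3)*(m + 2)*(m - 1)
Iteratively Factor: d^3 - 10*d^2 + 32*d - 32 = (d - 4)*(d^2 - 6*d + 8) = (d - 4)*(d - 2)*(d - 4)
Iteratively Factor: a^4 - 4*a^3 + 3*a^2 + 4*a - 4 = (a - 1)*(a^3 - 3*a^2 + 4) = (a - 2)*(a - 1)*(a^2 - a - 2) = (a - 2)*(a - 1)*(a + 1)*(a - 2)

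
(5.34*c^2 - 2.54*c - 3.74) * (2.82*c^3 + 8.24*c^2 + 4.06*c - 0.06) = 15.0588*c^5 + 36.8388*c^4 - 9.796*c^3 - 41.4504*c^2 - 15.032*c + 0.2244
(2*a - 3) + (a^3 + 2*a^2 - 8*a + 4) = a^3 + 2*a^2 - 6*a + 1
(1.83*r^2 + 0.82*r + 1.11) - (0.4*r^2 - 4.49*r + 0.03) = 1.43*r^2 + 5.31*r + 1.08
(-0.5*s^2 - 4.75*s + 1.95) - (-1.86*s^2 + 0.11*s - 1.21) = 1.36*s^2 - 4.86*s + 3.16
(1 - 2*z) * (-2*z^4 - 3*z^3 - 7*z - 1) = 4*z^5 + 4*z^4 - 3*z^3 + 14*z^2 - 5*z - 1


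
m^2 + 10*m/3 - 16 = (m - 8/3)*(m + 6)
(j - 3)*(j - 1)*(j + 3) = j^3 - j^2 - 9*j + 9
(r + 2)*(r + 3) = r^2 + 5*r + 6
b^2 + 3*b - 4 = (b - 1)*(b + 4)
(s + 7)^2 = s^2 + 14*s + 49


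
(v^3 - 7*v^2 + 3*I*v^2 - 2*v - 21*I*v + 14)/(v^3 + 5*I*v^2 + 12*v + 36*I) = (v^2 + v*(-7 + I) - 7*I)/(v^2 + 3*I*v + 18)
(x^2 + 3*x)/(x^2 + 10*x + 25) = x*(x + 3)/(x^2 + 10*x + 25)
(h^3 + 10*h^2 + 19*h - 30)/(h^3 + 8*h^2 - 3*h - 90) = (h - 1)/(h - 3)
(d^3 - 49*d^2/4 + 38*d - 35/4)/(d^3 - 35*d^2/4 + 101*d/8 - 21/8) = 2*(d - 5)/(2*d - 3)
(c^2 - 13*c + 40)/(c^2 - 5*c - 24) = (c - 5)/(c + 3)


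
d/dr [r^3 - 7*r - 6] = 3*r^2 - 7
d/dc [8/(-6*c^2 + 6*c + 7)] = 48*(2*c - 1)/(-6*c^2 + 6*c + 7)^2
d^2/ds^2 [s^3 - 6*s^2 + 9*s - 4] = 6*s - 12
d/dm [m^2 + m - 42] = 2*m + 1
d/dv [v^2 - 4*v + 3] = 2*v - 4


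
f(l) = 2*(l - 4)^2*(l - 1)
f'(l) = 2*(l - 4)^2 + 2*(l - 1)*(2*l - 8) = 6*(l - 4)*(l - 2)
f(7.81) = 197.71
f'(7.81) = 132.82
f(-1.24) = -123.01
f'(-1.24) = 101.87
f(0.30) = -19.17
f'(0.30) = 37.74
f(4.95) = 7.13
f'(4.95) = 16.82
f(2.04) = 7.99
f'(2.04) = -0.47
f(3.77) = 0.29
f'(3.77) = -2.44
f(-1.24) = -123.01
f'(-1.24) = 101.87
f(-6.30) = -1548.91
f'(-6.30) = 512.94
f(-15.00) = -11552.00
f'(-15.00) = 1938.00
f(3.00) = 4.00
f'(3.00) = -6.00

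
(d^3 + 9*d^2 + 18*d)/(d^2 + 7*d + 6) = d*(d + 3)/(d + 1)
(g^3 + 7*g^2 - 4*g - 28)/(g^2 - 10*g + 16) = (g^2 + 9*g + 14)/(g - 8)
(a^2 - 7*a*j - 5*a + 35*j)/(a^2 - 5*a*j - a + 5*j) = (a^2 - 7*a*j - 5*a + 35*j)/(a^2 - 5*a*j - a + 5*j)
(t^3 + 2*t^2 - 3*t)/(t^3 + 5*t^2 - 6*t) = (t + 3)/(t + 6)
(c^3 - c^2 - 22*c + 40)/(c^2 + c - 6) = (c^2 + c - 20)/(c + 3)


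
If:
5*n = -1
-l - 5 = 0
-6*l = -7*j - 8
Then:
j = -38/7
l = -5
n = -1/5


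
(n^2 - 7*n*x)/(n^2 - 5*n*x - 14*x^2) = n/(n + 2*x)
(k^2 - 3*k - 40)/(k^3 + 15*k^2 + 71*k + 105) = (k - 8)/(k^2 + 10*k + 21)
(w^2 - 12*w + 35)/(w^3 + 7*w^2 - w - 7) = (w^2 - 12*w + 35)/(w^3 + 7*w^2 - w - 7)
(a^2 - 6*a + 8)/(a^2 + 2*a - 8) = (a - 4)/(a + 4)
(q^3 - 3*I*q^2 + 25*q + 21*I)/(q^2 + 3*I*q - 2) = (q^2 - 4*I*q + 21)/(q + 2*I)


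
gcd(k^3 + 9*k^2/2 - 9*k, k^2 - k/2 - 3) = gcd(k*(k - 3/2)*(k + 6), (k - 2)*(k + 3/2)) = 1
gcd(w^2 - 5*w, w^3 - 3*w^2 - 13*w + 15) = w - 5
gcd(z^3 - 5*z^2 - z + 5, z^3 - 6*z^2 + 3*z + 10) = z^2 - 4*z - 5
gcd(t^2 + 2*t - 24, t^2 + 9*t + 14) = 1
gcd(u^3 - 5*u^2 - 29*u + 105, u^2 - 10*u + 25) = 1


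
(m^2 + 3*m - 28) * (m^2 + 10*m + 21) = m^4 + 13*m^3 + 23*m^2 - 217*m - 588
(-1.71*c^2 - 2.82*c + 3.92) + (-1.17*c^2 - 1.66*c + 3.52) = -2.88*c^2 - 4.48*c + 7.44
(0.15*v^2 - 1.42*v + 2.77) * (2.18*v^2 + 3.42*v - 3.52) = 0.327*v^4 - 2.5826*v^3 + 0.6542*v^2 + 14.4718*v - 9.7504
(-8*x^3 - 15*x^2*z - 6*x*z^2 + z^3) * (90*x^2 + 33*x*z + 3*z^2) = -720*x^5 - 1614*x^4*z - 1059*x^3*z^2 - 153*x^2*z^3 + 15*x*z^4 + 3*z^5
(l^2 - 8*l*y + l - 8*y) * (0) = 0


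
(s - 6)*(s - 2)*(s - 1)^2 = s^4 - 10*s^3 + 29*s^2 - 32*s + 12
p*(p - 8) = p^2 - 8*p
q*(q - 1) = q^2 - q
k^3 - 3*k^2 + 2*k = k*(k - 2)*(k - 1)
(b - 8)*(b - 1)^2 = b^3 - 10*b^2 + 17*b - 8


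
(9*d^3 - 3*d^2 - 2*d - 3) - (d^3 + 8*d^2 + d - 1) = 8*d^3 - 11*d^2 - 3*d - 2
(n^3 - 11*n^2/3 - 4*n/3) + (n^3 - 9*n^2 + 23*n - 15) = 2*n^3 - 38*n^2/3 + 65*n/3 - 15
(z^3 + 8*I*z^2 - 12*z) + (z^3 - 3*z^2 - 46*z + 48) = 2*z^3 - 3*z^2 + 8*I*z^2 - 58*z + 48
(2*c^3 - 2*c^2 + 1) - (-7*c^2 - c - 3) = 2*c^3 + 5*c^2 + c + 4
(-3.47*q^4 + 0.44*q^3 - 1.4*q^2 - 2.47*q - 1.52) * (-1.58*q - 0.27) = 5.4826*q^5 + 0.2417*q^4 + 2.0932*q^3 + 4.2806*q^2 + 3.0685*q + 0.4104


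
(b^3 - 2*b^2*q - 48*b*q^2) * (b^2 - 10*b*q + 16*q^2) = b^5 - 12*b^4*q - 12*b^3*q^2 + 448*b^2*q^3 - 768*b*q^4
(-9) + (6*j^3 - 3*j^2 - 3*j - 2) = 6*j^3 - 3*j^2 - 3*j - 11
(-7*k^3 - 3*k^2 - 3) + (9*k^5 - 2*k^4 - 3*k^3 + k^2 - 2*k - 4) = 9*k^5 - 2*k^4 - 10*k^3 - 2*k^2 - 2*k - 7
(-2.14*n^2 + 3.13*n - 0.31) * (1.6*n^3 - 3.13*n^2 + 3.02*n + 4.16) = -3.424*n^5 + 11.7062*n^4 - 16.7557*n^3 + 1.5205*n^2 + 12.0846*n - 1.2896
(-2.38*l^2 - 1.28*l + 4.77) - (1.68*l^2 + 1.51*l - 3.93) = -4.06*l^2 - 2.79*l + 8.7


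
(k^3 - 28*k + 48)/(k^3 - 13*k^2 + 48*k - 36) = (k^3 - 28*k + 48)/(k^3 - 13*k^2 + 48*k - 36)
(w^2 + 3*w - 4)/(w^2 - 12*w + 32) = (w^2 + 3*w - 4)/(w^2 - 12*w + 32)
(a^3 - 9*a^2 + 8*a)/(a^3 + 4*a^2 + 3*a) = (a^2 - 9*a + 8)/(a^2 + 4*a + 3)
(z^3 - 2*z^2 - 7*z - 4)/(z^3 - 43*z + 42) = (z^3 - 2*z^2 - 7*z - 4)/(z^3 - 43*z + 42)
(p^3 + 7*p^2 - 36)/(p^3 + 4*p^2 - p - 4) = (p^3 + 7*p^2 - 36)/(p^3 + 4*p^2 - p - 4)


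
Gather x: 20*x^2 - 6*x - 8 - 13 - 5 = 20*x^2 - 6*x - 26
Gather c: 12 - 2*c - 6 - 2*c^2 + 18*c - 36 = -2*c^2 + 16*c - 30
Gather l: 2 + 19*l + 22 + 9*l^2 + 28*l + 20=9*l^2 + 47*l + 44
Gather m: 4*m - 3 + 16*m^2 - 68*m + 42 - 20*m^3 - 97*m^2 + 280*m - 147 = -20*m^3 - 81*m^2 + 216*m - 108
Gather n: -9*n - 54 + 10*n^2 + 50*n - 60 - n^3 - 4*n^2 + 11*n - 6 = -n^3 + 6*n^2 + 52*n - 120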